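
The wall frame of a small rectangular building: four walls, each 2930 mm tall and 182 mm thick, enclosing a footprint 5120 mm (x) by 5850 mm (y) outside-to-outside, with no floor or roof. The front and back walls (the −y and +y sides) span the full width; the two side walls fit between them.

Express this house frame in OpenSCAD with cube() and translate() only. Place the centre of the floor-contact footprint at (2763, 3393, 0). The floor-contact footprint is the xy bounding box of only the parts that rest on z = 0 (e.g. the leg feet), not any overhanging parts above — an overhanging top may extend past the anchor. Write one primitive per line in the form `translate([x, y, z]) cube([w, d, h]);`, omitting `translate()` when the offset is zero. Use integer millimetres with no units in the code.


translate([203, 468, 0]) cube([5120, 182, 2930]);
translate([203, 6136, 0]) cube([5120, 182, 2930]);
translate([203, 650, 0]) cube([182, 5486, 2930]);
translate([5141, 650, 0]) cube([182, 5486, 2930]);


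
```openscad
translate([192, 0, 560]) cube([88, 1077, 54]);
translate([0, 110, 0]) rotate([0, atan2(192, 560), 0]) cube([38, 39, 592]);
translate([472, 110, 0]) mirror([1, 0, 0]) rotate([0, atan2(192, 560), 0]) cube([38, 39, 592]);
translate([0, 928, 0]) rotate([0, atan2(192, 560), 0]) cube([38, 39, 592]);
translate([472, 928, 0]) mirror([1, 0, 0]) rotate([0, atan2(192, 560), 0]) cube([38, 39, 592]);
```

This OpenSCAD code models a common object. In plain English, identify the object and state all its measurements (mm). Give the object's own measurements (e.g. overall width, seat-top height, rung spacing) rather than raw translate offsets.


A sawhorse. A 88×1077×54 mm beam (x, y, z) sits on two A-frame leg pairs. Each pair is two raked legs of 38×39 mm section (39 mm along y) splaying symmetrically in x. Each leg rises 560 mm vertically over 192 mm of horizontal reach and is 592 mm long along its own axis. Every leg's outer bottom edge rests on the floor and its outer top edge meets a bottom edge of the beam — the left legs (tilting toward +x) meet the beam's −x bottom edge, the right legs (their mirror images, tilting toward −x) meet its +x bottom edge — so the leg tops tuck under the beam, the beam's underside is 560 mm above the floor, and the feet are 472 mm apart outside-to-outside with the beam centred between them. The two leg pairs are set in 110 mm from either end of the beam.


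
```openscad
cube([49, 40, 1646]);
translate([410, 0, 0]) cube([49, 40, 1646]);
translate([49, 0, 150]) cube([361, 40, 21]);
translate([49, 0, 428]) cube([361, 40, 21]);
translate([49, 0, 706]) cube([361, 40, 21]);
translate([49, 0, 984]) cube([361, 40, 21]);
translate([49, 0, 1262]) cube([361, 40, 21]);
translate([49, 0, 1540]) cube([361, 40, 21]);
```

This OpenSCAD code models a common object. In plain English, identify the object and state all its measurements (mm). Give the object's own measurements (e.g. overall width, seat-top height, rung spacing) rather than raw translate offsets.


A straight ladder. Two 49×40 mm vertical rails, 1646 mm tall, stand 459 mm apart (outside-to-outside) with their front faces coplanar on the −y side. 6 rungs, each 40 mm deep and 21 mm tall, span between the inner faces of the rails, front faces flush with the rails. The lowest rung's underside is at z = 150 mm and rungs are spaced 278 mm apart (underside to underside).


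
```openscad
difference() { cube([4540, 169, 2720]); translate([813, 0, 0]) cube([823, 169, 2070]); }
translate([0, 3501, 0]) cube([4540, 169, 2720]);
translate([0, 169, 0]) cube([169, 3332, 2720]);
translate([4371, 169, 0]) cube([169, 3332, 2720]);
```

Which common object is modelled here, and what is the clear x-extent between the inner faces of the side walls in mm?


A single room. The interior width is 4202 mm.

Four walls enclosing a rectangle with a door in the front wall — a room. Outside width 4540 minus two 169 mm walls gives 4202 mm.


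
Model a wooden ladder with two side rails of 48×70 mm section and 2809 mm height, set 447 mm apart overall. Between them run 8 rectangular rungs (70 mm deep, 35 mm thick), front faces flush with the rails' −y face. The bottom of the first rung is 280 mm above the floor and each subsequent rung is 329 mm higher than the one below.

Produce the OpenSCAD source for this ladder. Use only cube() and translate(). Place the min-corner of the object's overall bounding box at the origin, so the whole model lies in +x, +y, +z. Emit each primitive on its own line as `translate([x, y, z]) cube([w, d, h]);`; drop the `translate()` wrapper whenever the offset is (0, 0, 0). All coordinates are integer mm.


cube([48, 70, 2809]);
translate([399, 0, 0]) cube([48, 70, 2809]);
translate([48, 0, 280]) cube([351, 70, 35]);
translate([48, 0, 609]) cube([351, 70, 35]);
translate([48, 0, 938]) cube([351, 70, 35]);
translate([48, 0, 1267]) cube([351, 70, 35]);
translate([48, 0, 1596]) cube([351, 70, 35]);
translate([48, 0, 1925]) cube([351, 70, 35]);
translate([48, 0, 2254]) cube([351, 70, 35]);
translate([48, 0, 2583]) cube([351, 70, 35]);


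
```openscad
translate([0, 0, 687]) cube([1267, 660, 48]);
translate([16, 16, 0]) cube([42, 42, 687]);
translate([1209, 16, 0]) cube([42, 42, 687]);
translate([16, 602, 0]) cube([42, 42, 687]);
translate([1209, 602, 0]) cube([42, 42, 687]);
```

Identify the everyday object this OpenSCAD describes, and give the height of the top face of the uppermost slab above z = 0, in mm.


A table. The table height is 735 mm.

A 1267×660×48 slab sits at z = 687 on four 42 mm square posts — a table. The top surface is at 687 + 48 = 735 mm.


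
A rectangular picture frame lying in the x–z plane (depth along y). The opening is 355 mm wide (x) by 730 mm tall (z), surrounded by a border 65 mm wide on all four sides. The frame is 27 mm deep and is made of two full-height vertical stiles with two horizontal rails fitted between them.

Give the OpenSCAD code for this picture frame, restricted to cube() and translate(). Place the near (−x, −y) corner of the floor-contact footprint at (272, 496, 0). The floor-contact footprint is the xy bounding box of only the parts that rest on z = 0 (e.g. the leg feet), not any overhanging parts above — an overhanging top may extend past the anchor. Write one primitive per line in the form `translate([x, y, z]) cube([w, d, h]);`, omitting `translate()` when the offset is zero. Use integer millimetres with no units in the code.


translate([272, 496, 0]) cube([65, 27, 860]);
translate([692, 496, 0]) cube([65, 27, 860]);
translate([337, 496, 0]) cube([355, 27, 65]);
translate([337, 496, 795]) cube([355, 27, 65]);


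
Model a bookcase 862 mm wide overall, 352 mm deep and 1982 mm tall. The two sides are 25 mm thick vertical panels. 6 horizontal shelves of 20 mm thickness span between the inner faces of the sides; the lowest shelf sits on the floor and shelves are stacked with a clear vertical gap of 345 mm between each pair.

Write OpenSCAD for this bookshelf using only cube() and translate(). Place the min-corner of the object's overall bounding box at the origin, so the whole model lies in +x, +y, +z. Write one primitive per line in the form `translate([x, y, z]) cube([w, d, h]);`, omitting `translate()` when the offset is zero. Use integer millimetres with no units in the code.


cube([25, 352, 1982]);
translate([837, 0, 0]) cube([25, 352, 1982]);
translate([25, 0, 0]) cube([812, 352, 20]);
translate([25, 0, 365]) cube([812, 352, 20]);
translate([25, 0, 730]) cube([812, 352, 20]);
translate([25, 0, 1095]) cube([812, 352, 20]);
translate([25, 0, 1460]) cube([812, 352, 20]);
translate([25, 0, 1825]) cube([812, 352, 20]);


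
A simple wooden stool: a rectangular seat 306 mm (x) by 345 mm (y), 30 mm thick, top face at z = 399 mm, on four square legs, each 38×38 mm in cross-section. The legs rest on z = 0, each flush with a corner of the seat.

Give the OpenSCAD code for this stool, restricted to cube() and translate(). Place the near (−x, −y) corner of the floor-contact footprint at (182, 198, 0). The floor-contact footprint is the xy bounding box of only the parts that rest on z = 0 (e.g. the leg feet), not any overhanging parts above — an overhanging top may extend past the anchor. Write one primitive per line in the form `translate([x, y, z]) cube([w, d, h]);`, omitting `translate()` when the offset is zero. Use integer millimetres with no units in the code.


// leg_h = 399 - 30 = 369
translate([182, 198, 369]) cube([306, 345, 30]);
translate([182, 198, 0]) cube([38, 38, 369]);
translate([450, 198, 0]) cube([38, 38, 369]);
translate([182, 505, 0]) cube([38, 38, 369]);
translate([450, 505, 0]) cube([38, 38, 369]);


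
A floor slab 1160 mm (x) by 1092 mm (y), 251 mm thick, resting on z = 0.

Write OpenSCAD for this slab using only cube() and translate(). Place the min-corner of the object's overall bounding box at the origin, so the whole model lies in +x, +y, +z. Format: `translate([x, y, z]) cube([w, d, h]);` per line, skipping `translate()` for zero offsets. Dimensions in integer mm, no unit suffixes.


cube([1160, 1092, 251]);


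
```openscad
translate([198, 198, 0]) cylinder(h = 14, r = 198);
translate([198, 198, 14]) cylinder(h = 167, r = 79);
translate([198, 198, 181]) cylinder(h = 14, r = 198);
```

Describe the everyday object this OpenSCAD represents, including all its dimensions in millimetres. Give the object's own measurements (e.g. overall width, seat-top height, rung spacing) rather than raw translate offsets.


A spool: two coaxial disc flanges of radius 198 mm and thickness 14 mm, joined by a core cylinder of radius 79 mm and height 167 mm. The lower flange rests on z = 0 and the three cylinders share a vertical axis.


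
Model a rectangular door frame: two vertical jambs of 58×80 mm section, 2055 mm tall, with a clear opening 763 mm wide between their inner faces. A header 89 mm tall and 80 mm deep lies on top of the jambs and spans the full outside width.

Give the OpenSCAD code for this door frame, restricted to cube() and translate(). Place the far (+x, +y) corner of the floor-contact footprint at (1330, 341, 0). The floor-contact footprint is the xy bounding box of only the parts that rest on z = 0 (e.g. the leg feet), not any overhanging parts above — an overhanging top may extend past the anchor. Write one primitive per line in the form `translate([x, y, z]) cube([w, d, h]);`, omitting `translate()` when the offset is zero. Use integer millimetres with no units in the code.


translate([451, 261, 0]) cube([58, 80, 2055]);
translate([1272, 261, 0]) cube([58, 80, 2055]);
translate([451, 261, 2055]) cube([879, 80, 89]);


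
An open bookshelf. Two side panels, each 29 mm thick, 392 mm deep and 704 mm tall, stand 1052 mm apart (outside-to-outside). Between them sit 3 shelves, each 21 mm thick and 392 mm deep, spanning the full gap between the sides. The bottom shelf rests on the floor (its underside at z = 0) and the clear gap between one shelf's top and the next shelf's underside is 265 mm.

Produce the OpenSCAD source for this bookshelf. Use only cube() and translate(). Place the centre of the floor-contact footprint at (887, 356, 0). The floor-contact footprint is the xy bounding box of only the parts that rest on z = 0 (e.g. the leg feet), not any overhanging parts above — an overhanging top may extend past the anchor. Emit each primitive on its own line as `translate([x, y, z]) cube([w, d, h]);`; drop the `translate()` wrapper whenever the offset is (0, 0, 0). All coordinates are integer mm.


translate([361, 160, 0]) cube([29, 392, 704]);
translate([1384, 160, 0]) cube([29, 392, 704]);
translate([390, 160, 0]) cube([994, 392, 21]);
translate([390, 160, 286]) cube([994, 392, 21]);
translate([390, 160, 572]) cube([994, 392, 21]);


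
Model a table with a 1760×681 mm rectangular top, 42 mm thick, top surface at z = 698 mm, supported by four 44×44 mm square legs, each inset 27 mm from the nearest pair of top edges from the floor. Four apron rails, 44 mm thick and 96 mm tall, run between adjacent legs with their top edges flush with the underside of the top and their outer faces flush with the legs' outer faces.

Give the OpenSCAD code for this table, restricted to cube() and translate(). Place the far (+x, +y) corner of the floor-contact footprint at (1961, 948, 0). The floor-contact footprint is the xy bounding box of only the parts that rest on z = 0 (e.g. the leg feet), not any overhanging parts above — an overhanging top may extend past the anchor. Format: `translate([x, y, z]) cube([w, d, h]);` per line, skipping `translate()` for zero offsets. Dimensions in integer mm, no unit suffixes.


translate([228, 294, 656]) cube([1760, 681, 42]);
translate([255, 321, 0]) cube([44, 44, 656]);
translate([1917, 321, 0]) cube([44, 44, 656]);
translate([255, 904, 0]) cube([44, 44, 656]);
translate([1917, 904, 0]) cube([44, 44, 656]);
translate([299, 321, 560]) cube([1618, 44, 96]);
translate([299, 904, 560]) cube([1618, 44, 96]);
translate([255, 365, 560]) cube([44, 539, 96]);
translate([1917, 365, 560]) cube([44, 539, 96]);


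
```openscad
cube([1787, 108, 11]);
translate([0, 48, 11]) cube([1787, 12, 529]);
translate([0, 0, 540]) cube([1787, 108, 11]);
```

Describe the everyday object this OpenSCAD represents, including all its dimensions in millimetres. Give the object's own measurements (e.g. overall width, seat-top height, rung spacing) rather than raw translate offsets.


An I-beam lying along x, 1787 mm long. Overall section height 551 mm. Two flanges 108 mm wide (y) and 11 mm thick, one on the floor and one at the top; a web 12 mm thick runs between them, centred on the flange width.


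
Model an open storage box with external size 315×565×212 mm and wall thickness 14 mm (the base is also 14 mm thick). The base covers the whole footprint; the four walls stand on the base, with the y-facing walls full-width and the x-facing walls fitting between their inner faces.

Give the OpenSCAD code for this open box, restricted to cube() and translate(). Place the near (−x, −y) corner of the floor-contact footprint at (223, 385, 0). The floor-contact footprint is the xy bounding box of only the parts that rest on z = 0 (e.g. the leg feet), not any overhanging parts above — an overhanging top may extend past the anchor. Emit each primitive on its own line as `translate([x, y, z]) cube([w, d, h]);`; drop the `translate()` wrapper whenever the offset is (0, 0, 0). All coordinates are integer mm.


translate([223, 385, 0]) cube([315, 565, 14]);
translate([223, 385, 14]) cube([315, 14, 198]);
translate([223, 936, 14]) cube([315, 14, 198]);
translate([223, 399, 14]) cube([14, 537, 198]);
translate([524, 399, 14]) cube([14, 537, 198]);


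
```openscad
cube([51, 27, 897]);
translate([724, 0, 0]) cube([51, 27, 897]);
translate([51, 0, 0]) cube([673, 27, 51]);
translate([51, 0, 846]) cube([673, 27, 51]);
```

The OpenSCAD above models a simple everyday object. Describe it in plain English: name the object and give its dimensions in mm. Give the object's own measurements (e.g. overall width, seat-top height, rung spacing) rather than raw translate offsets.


A rectangular picture frame lying in the x–z plane (depth along y). The opening is 673 mm wide (x) by 795 mm tall (z), surrounded by a border 51 mm wide on all four sides. The frame is 27 mm deep and is made of two full-height vertical stiles with two horizontal rails fitted between them.


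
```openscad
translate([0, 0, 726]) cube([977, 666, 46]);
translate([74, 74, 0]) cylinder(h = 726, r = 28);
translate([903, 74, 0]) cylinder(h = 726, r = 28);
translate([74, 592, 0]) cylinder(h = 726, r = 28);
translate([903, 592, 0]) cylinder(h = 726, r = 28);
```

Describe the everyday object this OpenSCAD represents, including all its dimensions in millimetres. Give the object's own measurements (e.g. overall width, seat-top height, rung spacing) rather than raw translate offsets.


A rectangular dining table. The top is 977×666×46 mm with its upper surface at z = 772 mm. It stands on four round legs of 56 mm diameter, each leg's bounding box inset 46 mm from the nearest pair of top edges, running from the floor to the underside of the top.


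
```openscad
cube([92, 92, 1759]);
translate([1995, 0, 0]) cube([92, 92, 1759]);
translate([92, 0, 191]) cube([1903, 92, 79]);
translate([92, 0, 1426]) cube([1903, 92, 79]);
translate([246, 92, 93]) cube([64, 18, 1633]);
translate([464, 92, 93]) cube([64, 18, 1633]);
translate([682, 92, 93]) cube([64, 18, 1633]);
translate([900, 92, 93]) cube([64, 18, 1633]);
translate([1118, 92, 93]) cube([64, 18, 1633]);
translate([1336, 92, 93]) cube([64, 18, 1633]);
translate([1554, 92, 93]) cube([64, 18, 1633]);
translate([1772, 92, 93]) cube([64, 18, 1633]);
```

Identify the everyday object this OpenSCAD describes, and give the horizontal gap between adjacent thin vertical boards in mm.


A fence section. The picket gap is 154 mm.

Two posts, two rails, 8 pickets — a fence section. Span 1903 mm holds 8 pickets of 64 mm with 9 equal gaps: ⌊(1903 − 8·64) / 9⌋ = 154 mm.


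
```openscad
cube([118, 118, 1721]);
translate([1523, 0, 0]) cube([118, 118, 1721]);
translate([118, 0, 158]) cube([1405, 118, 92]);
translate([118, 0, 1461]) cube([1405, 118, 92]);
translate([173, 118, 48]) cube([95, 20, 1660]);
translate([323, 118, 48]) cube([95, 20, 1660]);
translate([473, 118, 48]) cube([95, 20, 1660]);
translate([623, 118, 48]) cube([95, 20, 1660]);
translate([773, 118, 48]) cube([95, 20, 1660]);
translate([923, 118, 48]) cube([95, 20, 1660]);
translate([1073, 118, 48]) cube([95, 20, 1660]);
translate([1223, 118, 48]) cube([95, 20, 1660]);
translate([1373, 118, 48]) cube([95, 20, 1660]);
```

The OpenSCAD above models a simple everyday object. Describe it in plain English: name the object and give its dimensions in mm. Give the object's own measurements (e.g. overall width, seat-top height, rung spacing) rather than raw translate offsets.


A fence section. Two 118×118 mm posts, 1721 mm tall, stand on the floor with a clear span of 1405 mm between their inner faces. Two horizontal rails of 118×92 mm section span the gap between the posts with their undersides at z = 158 mm and z = 1461 mm, flush with the posts' −y face. 9 pickets, each 95 mm wide, 20 mm thick and 1660 mm tall, are fixed to the +y face of the rails with their bottoms at z = 48 mm, spaced across the span with a 55 mm gap after the −x post and between neighbouring pickets and before the +x post.


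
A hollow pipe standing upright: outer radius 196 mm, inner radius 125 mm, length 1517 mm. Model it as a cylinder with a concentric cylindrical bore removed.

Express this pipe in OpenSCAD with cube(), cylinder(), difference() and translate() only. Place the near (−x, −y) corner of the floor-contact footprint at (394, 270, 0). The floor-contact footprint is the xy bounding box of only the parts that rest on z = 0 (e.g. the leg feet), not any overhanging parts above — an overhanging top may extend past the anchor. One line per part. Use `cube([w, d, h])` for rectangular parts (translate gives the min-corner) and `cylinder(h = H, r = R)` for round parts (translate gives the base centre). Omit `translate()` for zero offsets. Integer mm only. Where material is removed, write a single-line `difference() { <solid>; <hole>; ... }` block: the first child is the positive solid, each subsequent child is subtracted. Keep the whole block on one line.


difference() { translate([590, 466, 0]) cylinder(h = 1517, r = 196); translate([590, 466, 0]) cylinder(h = 1517, r = 125); }


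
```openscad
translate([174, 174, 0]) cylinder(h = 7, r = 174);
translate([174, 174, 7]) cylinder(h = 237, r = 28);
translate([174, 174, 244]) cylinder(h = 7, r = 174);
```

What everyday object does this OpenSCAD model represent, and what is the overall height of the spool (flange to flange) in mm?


A spool. The overall height is 251 mm.

Three coaxial cylinders, large–small–large — a spool. Two 7 mm flanges and a 237 mm core give 7 + 237 + 7 = 251 mm.


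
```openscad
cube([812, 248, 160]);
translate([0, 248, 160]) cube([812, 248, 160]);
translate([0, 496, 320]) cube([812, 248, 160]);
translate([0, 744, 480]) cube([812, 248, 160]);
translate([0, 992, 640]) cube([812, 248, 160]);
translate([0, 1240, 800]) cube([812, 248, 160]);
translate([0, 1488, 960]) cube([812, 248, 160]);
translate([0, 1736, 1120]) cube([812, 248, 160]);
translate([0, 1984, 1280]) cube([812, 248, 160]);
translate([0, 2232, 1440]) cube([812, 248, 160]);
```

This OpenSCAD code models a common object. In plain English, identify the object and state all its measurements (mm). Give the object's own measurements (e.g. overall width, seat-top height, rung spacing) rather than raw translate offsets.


A straight staircase of 10 solid steps. Each step is 812 mm wide (x), 248 mm deep (y, the going) and 160 mm tall (the rise). The first step rests on the floor; each subsequent step sits one going further in +y and one rise higher in +z, directly behind and above the previous step with no overlap.


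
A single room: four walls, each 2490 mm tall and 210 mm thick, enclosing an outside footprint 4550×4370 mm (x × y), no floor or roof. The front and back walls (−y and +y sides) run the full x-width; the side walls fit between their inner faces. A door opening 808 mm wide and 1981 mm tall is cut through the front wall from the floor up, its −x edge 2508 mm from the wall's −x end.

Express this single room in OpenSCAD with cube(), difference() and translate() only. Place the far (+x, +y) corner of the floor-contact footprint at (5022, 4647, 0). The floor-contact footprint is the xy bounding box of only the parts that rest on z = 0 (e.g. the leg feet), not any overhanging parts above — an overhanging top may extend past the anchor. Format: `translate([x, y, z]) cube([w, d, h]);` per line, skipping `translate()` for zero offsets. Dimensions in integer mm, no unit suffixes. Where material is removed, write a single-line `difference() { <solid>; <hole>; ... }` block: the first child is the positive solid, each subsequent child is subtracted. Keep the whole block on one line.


difference() { translate([472, 277, 0]) cube([4550, 210, 2490]); translate([2980, 277, 0]) cube([808, 210, 1981]); }
translate([472, 4437, 0]) cube([4550, 210, 2490]);
translate([472, 487, 0]) cube([210, 3950, 2490]);
translate([4812, 487, 0]) cube([210, 3950, 2490]);


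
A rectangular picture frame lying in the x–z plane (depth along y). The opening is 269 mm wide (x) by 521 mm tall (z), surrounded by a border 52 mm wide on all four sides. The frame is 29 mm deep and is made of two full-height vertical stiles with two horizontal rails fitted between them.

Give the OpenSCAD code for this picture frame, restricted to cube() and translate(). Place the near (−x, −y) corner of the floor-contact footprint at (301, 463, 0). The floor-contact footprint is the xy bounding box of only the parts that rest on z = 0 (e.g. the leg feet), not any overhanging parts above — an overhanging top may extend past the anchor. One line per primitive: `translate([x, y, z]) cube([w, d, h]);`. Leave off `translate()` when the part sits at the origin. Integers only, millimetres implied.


translate([301, 463, 0]) cube([52, 29, 625]);
translate([622, 463, 0]) cube([52, 29, 625]);
translate([353, 463, 0]) cube([269, 29, 52]);
translate([353, 463, 573]) cube([269, 29, 52]);


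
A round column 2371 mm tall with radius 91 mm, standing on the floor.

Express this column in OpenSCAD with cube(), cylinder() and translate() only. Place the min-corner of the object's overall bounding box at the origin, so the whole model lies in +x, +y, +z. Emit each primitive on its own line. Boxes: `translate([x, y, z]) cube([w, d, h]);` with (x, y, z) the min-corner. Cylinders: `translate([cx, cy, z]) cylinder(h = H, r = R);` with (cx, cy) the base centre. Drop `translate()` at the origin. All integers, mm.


translate([91, 91, 0]) cylinder(h = 2371, r = 91);


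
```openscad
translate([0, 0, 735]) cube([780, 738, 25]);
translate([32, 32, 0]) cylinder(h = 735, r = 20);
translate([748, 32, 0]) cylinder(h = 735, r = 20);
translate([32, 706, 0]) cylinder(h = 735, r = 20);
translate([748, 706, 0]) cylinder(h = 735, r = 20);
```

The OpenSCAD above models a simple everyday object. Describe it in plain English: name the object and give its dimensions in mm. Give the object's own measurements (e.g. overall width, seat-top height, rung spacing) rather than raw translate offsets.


A rectangular dining table. The top is 780×738×25 mm with its upper surface at z = 760 mm. It stands on four round legs of 40 mm diameter, each leg's bounding box inset 12 mm from the nearest pair of top edges, running from the floor to the underside of the top.


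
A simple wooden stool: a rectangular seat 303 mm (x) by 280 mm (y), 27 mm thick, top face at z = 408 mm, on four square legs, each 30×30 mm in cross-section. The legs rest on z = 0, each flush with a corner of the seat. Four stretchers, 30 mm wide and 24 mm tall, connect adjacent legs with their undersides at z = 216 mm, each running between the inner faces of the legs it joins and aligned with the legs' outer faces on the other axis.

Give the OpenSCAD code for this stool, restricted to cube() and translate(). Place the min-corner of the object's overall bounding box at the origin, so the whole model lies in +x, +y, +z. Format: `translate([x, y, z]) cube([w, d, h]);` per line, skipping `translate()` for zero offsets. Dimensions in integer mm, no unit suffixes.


translate([0, 0, 381]) cube([303, 280, 27]);
cube([30, 30, 381]);
translate([273, 0, 0]) cube([30, 30, 381]);
translate([0, 250, 0]) cube([30, 30, 381]);
translate([273, 250, 0]) cube([30, 30, 381]);
translate([30, 0, 216]) cube([243, 30, 24]);
translate([30, 250, 216]) cube([243, 30, 24]);
translate([0, 30, 216]) cube([30, 220, 24]);
translate([273, 30, 216]) cube([30, 220, 24]);


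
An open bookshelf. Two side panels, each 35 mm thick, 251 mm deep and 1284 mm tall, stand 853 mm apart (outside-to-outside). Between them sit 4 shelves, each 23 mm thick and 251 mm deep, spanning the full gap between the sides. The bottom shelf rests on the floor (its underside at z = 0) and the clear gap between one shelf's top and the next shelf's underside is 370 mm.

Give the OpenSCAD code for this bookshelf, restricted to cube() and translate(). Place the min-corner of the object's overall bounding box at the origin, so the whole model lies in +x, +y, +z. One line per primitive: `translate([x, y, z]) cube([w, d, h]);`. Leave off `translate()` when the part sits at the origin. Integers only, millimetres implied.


cube([35, 251, 1284]);
translate([818, 0, 0]) cube([35, 251, 1284]);
translate([35, 0, 0]) cube([783, 251, 23]);
translate([35, 0, 393]) cube([783, 251, 23]);
translate([35, 0, 786]) cube([783, 251, 23]);
translate([35, 0, 1179]) cube([783, 251, 23]);


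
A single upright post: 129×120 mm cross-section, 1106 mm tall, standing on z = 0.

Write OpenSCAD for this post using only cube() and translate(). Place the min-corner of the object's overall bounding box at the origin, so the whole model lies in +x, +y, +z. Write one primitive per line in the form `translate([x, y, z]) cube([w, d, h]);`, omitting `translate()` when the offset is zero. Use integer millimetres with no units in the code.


cube([129, 120, 1106]);


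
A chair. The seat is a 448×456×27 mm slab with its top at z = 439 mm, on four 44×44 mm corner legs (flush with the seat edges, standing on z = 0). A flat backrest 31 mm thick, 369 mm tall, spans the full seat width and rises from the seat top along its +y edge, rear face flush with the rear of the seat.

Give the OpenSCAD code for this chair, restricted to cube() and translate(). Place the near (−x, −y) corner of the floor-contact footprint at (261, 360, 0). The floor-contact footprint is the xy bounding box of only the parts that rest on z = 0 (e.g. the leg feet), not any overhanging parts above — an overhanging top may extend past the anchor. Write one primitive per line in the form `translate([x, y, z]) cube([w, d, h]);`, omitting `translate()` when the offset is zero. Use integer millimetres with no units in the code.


translate([261, 360, 412]) cube([448, 456, 27]);
translate([261, 360, 0]) cube([44, 44, 412]);
translate([665, 360, 0]) cube([44, 44, 412]);
translate([261, 772, 0]) cube([44, 44, 412]);
translate([665, 772, 0]) cube([44, 44, 412]);
translate([261, 785, 439]) cube([448, 31, 369]);


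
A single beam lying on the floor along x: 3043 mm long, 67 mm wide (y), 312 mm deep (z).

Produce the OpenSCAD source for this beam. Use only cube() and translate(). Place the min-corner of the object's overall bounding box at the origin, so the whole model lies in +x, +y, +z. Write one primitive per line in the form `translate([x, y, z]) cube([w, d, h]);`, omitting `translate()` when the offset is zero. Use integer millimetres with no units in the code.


cube([3043, 67, 312]);


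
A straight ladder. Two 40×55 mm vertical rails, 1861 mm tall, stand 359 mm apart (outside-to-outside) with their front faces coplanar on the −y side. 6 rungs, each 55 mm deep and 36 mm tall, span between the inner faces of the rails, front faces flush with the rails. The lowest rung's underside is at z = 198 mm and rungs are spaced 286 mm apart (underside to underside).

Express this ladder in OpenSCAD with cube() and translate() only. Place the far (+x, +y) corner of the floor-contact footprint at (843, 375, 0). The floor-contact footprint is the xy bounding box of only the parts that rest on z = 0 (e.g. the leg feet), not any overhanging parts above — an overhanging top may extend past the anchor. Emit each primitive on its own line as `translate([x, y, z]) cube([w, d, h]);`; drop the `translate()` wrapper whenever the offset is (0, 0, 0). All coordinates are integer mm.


// rung span = 359 - 2*40 = 279
// rung[k] z = 198 + k*286
translate([484, 320, 0]) cube([40, 55, 1861]);
translate([803, 320, 0]) cube([40, 55, 1861]);
translate([524, 320, 198]) cube([279, 55, 36]);
translate([524, 320, 484]) cube([279, 55, 36]);
translate([524, 320, 770]) cube([279, 55, 36]);
translate([524, 320, 1056]) cube([279, 55, 36]);
translate([524, 320, 1342]) cube([279, 55, 36]);
translate([524, 320, 1628]) cube([279, 55, 36]);


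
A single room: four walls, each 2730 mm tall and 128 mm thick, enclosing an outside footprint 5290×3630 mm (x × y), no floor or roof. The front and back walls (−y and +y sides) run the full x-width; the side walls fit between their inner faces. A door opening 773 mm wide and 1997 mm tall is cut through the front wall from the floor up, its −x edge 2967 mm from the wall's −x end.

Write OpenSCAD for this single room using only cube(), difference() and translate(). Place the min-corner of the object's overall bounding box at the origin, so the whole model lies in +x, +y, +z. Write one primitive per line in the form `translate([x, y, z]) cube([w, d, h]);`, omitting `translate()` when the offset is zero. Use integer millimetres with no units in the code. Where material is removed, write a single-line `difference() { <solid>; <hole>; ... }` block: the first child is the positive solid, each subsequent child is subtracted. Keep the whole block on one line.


difference() { cube([5290, 128, 2730]); translate([2967, 0, 0]) cube([773, 128, 1997]); }
translate([0, 3502, 0]) cube([5290, 128, 2730]);
translate([0, 128, 0]) cube([128, 3374, 2730]);
translate([5162, 128, 0]) cube([128, 3374, 2730]);


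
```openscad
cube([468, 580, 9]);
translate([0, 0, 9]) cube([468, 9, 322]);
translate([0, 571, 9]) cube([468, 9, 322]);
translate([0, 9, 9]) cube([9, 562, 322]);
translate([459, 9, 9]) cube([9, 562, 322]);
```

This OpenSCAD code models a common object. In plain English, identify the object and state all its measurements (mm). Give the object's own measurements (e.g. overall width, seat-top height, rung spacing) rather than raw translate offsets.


An open-topped rectangular box: outside dimensions 468×580×331 mm, with a uniform wall and base thickness of 9 mm. The base is a full 468×580 slab on the floor; four walls sit on top of the base. The front and back walls (the −y and +y sides) span the full width; the two side walls fit between them.


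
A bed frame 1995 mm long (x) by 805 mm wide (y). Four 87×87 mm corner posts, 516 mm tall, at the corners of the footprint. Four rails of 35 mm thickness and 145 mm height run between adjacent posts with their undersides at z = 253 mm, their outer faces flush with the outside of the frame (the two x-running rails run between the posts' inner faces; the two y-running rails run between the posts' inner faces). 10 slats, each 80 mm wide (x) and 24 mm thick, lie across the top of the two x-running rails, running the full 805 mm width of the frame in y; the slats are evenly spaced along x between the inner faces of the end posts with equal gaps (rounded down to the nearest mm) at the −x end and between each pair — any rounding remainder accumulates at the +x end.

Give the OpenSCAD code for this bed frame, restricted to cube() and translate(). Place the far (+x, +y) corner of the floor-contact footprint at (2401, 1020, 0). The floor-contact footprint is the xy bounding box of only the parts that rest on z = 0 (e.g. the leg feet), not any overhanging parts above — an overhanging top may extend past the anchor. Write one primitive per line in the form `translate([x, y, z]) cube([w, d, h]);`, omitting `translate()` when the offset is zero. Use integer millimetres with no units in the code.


translate([406, 215, 0]) cube([87, 87, 516]);
translate([406, 933, 0]) cube([87, 87, 516]);
translate([2314, 215, 0]) cube([87, 87, 516]);
translate([2314, 933, 0]) cube([87, 87, 516]);
translate([493, 215, 253]) cube([1821, 35, 145]);
translate([493, 985, 253]) cube([1821, 35, 145]);
translate([406, 302, 253]) cube([35, 631, 145]);
translate([2366, 302, 253]) cube([35, 631, 145]);
translate([585, 215, 398]) cube([80, 805, 24]);
translate([757, 215, 398]) cube([80, 805, 24]);
translate([929, 215, 398]) cube([80, 805, 24]);
translate([1101, 215, 398]) cube([80, 805, 24]);
translate([1273, 215, 398]) cube([80, 805, 24]);
translate([1445, 215, 398]) cube([80, 805, 24]);
translate([1617, 215, 398]) cube([80, 805, 24]);
translate([1789, 215, 398]) cube([80, 805, 24]);
translate([1961, 215, 398]) cube([80, 805, 24]);
translate([2133, 215, 398]) cube([80, 805, 24]);


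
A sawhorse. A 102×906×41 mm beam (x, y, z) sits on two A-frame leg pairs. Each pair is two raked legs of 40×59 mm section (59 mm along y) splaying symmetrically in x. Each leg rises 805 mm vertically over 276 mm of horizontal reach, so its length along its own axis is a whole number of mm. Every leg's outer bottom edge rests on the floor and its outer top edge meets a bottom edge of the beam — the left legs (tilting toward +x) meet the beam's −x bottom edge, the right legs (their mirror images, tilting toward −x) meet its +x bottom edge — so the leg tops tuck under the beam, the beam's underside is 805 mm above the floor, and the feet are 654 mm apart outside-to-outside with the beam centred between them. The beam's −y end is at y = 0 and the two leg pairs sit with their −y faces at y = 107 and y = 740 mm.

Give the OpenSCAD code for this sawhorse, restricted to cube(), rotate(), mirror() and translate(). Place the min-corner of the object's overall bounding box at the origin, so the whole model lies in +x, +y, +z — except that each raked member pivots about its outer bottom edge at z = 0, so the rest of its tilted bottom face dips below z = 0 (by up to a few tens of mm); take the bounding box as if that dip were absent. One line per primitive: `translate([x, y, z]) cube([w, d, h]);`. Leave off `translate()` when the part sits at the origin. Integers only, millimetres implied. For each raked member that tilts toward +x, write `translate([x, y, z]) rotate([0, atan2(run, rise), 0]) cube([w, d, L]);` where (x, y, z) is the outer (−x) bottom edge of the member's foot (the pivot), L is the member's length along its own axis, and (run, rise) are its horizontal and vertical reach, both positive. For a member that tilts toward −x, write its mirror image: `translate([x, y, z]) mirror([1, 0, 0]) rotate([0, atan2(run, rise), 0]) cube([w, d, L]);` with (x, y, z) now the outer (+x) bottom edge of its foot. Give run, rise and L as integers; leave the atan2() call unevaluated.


translate([276, 0, 805]) cube([102, 906, 41]);
translate([0, 107, 0]) rotate([0, atan2(276, 805), 0]) cube([40, 59, 851]);
translate([654, 107, 0]) mirror([1, 0, 0]) rotate([0, atan2(276, 805), 0]) cube([40, 59, 851]);
translate([0, 740, 0]) rotate([0, atan2(276, 805), 0]) cube([40, 59, 851]);
translate([654, 740, 0]) mirror([1, 0, 0]) rotate([0, atan2(276, 805), 0]) cube([40, 59, 851]);


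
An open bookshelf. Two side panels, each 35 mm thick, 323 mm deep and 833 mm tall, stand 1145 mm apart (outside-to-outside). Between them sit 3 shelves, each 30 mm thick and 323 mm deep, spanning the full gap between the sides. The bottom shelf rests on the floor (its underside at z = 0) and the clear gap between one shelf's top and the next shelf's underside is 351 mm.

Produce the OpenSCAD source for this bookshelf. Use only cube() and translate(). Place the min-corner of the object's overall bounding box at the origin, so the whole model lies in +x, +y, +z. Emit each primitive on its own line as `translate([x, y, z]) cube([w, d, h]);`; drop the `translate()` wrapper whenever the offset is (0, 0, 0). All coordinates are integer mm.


cube([35, 323, 833]);
translate([1110, 0, 0]) cube([35, 323, 833]);
translate([35, 0, 0]) cube([1075, 323, 30]);
translate([35, 0, 381]) cube([1075, 323, 30]);
translate([35, 0, 762]) cube([1075, 323, 30]);


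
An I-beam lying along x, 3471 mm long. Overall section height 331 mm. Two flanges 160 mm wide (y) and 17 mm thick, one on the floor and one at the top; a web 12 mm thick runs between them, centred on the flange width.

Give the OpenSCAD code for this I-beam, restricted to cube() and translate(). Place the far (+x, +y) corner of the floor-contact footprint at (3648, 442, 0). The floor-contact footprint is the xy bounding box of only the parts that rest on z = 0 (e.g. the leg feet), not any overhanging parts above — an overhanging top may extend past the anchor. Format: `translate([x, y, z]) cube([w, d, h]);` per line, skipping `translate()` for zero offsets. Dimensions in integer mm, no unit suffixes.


translate([177, 282, 0]) cube([3471, 160, 17]);
translate([177, 356, 17]) cube([3471, 12, 297]);
translate([177, 282, 314]) cube([3471, 160, 17]);


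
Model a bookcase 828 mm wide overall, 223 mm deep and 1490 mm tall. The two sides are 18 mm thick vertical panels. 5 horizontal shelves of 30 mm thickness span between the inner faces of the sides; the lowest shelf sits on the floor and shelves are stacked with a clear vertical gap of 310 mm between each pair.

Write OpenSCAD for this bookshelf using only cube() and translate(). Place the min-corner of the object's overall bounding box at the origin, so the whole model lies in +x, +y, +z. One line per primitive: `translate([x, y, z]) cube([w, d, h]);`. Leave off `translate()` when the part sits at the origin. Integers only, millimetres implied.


cube([18, 223, 1490]);
translate([810, 0, 0]) cube([18, 223, 1490]);
translate([18, 0, 0]) cube([792, 223, 30]);
translate([18, 0, 340]) cube([792, 223, 30]);
translate([18, 0, 680]) cube([792, 223, 30]);
translate([18, 0, 1020]) cube([792, 223, 30]);
translate([18, 0, 1360]) cube([792, 223, 30]);


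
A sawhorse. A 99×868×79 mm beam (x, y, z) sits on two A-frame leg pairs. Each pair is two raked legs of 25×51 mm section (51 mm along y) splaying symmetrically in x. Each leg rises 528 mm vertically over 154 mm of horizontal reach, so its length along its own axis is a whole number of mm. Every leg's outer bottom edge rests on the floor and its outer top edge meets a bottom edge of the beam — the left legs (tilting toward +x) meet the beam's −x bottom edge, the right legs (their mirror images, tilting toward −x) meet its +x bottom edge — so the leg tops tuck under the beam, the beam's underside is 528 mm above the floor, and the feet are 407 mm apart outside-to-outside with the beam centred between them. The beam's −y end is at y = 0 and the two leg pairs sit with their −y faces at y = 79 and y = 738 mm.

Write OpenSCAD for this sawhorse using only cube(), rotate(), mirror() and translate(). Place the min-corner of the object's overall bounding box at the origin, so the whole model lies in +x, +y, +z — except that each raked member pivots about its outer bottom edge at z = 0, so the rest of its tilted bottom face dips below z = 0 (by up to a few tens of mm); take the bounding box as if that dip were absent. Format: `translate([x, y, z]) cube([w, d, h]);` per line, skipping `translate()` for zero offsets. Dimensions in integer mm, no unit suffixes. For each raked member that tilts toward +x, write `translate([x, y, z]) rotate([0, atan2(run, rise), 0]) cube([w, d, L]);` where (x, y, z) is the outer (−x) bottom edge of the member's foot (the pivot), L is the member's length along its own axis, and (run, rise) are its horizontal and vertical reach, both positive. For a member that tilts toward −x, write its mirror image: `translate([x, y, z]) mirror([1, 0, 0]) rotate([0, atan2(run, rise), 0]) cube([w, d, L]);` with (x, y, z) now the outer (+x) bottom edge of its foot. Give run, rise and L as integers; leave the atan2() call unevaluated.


translate([154, 0, 528]) cube([99, 868, 79]);
translate([0, 79, 0]) rotate([0, atan2(154, 528), 0]) cube([25, 51, 550]);
translate([407, 79, 0]) mirror([1, 0, 0]) rotate([0, atan2(154, 528), 0]) cube([25, 51, 550]);
translate([0, 738, 0]) rotate([0, atan2(154, 528), 0]) cube([25, 51, 550]);
translate([407, 738, 0]) mirror([1, 0, 0]) rotate([0, atan2(154, 528), 0]) cube([25, 51, 550]);
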